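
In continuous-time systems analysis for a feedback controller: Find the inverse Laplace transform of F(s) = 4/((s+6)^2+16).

Standard pair: w/((s+a)^2+w^2) <-> e^(-at)*sin(wt)*u(t)
With a=6, w=4: f(t) = e^(-6t)*sin(4t)*u(t)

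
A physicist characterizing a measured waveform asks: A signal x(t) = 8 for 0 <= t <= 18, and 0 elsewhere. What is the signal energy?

Energy = integral of |x(t)|^2 dt over the signal duration
= 8^2 * 18 = 64 * 18 = 1152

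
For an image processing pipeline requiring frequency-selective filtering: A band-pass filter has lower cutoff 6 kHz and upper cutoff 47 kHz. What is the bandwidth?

Bandwidth = f_high - f_low
= 47 kHz - 6 kHz = 41 kHz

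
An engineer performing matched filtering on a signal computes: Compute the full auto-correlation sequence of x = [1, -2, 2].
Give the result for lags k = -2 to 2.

r_xx[k] = sum_m x[m]*x[m+k], indexed from 0, for k = -2 to 2:
  r_xx[-2] = x[2]*x[0] = 2
  r_xx[-1] = x[1]*x[0] + x[2]*x[1] = -6
  r_xx[0] = x[0]*x[0] + x[1]*x[1] + x[2]*x[2] = 9
  r_xx[1] = x[0]*x[1] + x[1]*x[2] = -6
  r_xx[2] = x[0]*x[2] = 2
r_xx = [2, -6, 9, -6, 2]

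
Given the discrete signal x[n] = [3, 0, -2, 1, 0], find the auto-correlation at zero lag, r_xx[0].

The auto-correlation at zero lag r_xx[0] equals the signal energy.
r_xx[0] = sum of x[n]^2 = 3^2 + 0^2 + (-2)^2 + 1^2 + 0^2
= 9 + 0 + 4 + 1 + 0 = 14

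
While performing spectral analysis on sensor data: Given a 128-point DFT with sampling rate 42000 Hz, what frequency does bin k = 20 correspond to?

The frequency of DFT bin k is: f_k = k * f_s / N
f_20 = 20 * 42000 / 128 = 13125/2 Hz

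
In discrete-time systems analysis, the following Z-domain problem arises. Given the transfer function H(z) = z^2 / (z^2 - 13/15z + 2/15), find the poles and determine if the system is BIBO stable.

Poles are roots of the denominator: z^2 - 13/15z + 2/15 = 0.
Quadratic formula: z = [-(-13/15) +/- sqrt((-13/15)^2 - 4*(2/15))] / 2
Discriminant = 169/225 - 8/15 = 49/225; sqrt = 7/15.
z = (13/15 +/- 7/15) / 2 => z = 2/3 or z = 1/5.
|p1| = 1/5, |p2| = 2/3.
For BIBO stability, all poles must lie inside the unit circle (|p| < 1).
System is STABLE since both |p| < 1.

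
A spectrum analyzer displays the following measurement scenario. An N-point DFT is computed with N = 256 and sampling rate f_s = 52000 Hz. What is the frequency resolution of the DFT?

DFT frequency resolution = f_s / N
= 52000 / 256 = 1625/8 Hz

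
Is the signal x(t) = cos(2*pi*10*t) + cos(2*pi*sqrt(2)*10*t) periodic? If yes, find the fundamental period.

f1 = 10 Hz, f2 = 10*sqrt(2) Hz
Ratio f2/f1 = sqrt(2), which is irrational.
Since the frequency ratio is irrational, no common period exists.
The signal is not periodic.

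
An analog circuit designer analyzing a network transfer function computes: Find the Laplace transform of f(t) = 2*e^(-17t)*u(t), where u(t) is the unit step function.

Standard Laplace transform pair:
e^(-at)*u(t) <-> 1/(s+a)
With a = 17: L{2*e^(-17t)*u(t)} = 2/(s+17), ROC: Re(s) > -17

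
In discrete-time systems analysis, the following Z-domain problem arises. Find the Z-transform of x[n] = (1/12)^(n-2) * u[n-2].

Time-shifting property: if X(z) = Z{x[n]}, then Z{x[n-d]} = z^(-d) * X(z)
X(z) = z/(z - 1/12) for x[n] = (1/12)^n * u[n]
Z{x[n-2]} = z^(-2) * z/(z - 1/12) = z^(-1)/(z - 1/12)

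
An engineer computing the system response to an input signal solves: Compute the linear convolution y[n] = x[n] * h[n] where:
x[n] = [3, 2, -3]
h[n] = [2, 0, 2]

y[n] = sum_k x[k]*h[n-k]. Output length = len(x) + len(h) - 1 = 3 + 3 - 1 = 5.
y[0] = 3*2 = 6
y[1] = 2*2 + 3*0 = 4
y[2] = -3*2 + 2*0 + 3*2 = 0
y[3] = -3*0 + 2*2 = 4
y[4] = -3*2 = -6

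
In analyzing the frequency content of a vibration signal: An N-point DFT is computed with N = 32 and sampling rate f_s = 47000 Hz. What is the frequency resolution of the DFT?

DFT frequency resolution = f_s / N
= 47000 / 32 = 5875/4 Hz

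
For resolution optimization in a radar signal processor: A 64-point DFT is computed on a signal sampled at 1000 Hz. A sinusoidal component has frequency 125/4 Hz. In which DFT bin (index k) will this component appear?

DFT frequency resolution = f_s/N = 1000/64 = 125/8 Hz
Bin index k = f_signal / resolution = 125/4 / 125/8 = 2
The signal frequency 125/4 Hz falls in DFT bin k = 2.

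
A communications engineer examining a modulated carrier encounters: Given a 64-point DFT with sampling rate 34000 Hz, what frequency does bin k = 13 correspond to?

The frequency of DFT bin k is: f_k = k * f_s / N
f_13 = 13 * 34000 / 64 = 27625/4 Hz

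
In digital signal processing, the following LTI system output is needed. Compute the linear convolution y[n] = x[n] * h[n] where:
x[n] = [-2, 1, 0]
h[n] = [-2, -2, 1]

y[n] = sum_k x[k]*h[n-k]. Output length = len(x) + len(h) - 1 = 3 + 3 - 1 = 5.
y[0] = -2*-2 = 4
y[1] = 1*-2 + -2*-2 = 2
y[2] = 0*-2 + 1*-2 + -2*1 = -4
y[3] = 0*-2 + 1*1 = 1
y[4] = 0*1 = 0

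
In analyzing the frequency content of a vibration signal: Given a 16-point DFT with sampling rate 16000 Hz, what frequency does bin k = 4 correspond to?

The frequency of DFT bin k is: f_k = k * f_s / N
f_4 = 4 * 16000 / 16 = 4000 Hz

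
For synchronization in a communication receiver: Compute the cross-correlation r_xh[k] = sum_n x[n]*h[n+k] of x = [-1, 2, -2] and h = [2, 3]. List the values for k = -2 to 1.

Both sequences indexed from 0 and zero outside their support.
Lags with overlap: k = -2 to 1.
  r_xh[-2] = x[2]*h[0] = -4
  r_xh[-1] = x[1]*h[0] + x[2]*h[1] = -2
  r_xh[0] = x[0]*h[0] + x[1]*h[1] = 4
  r_xh[1] = x[0]*h[1] = -3
r_xh = [-4, -2, 4, -3] (for k = -2, ..., 1)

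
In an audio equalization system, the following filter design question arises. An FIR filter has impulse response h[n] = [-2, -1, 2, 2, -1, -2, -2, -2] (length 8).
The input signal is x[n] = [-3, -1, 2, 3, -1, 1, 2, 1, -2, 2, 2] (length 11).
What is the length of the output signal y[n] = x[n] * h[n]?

For linear convolution, the output length is:
len(y) = len(x) + len(h) - 1 = 11 + 8 - 1 = 18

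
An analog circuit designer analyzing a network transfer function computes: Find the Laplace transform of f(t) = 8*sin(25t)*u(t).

Standard pair: sin(wt)*u(t) <-> w/(s^2+w^2)
With w = 25: L{8*sin(25t)*u(t)} = 200/(s^2+625)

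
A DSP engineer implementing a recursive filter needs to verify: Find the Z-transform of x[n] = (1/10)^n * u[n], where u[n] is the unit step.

The Z-transform of a^n * u[n] is z/(z-a) for |z| > |a|.
Here a = 1/10, so X(z) = z/(z - (1/10)) = 10z/(10z - 1)
ROC: |z| > 1/10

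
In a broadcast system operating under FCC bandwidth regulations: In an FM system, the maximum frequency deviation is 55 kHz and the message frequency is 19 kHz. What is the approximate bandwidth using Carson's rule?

Carson's rule: BW = 2*(delta_f + f_m)
= 2*(55 + 19) kHz = 148 kHz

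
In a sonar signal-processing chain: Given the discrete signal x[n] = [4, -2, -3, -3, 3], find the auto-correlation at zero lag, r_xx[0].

The auto-correlation at zero lag r_xx[0] equals the signal energy.
r_xx[0] = sum of x[n]^2 = 4^2 + (-2)^2 + (-3)^2 + (-3)^2 + 3^2
= 16 + 4 + 9 + 9 + 9 = 47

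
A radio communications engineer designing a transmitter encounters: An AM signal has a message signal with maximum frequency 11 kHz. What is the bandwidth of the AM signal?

In AM (double-sideband), the bandwidth is twice the message frequency.
BW = 2 * f_m = 2 * 11 kHz = 22 kHz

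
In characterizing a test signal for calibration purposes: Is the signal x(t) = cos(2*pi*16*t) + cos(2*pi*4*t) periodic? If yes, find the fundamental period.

f1 = 16 Hz, f2 = 4 Hz
Period T1 = 1/16, T2 = 1/4
Ratio T1/T2 = 4/16, which is rational.
The signal is periodic with fundamental period T = 1/GCD(16,4) = 1/4 s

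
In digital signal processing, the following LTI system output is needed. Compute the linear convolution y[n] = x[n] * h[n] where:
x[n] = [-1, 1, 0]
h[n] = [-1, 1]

y[n] = sum_k x[k]*h[n-k]. Output length = len(x) + len(h) - 1 = 3 + 2 - 1 = 4.
y[0] = -1*-1 = 1
y[1] = 1*-1 + -1*1 = -2
y[2] = 0*-1 + 1*1 = 1
y[3] = 0*1 = 0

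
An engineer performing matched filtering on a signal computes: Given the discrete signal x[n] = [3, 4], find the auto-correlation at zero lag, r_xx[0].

The auto-correlation at zero lag r_xx[0] equals the signal energy.
r_xx[0] = sum of x[n]^2 = 3^2 + 4^2
= 9 + 16 = 25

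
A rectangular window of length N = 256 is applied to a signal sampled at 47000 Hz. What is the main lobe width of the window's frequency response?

For a rectangular window of length N,
the main lobe width in frequency is 2*f_s/N.
= 2*47000/256 = 5875/16 Hz
This determines the minimum frequency separation for resolving two sinusoids.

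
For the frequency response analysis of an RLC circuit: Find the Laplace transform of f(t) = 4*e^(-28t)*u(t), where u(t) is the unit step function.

Standard Laplace transform pair:
e^(-at)*u(t) <-> 1/(s+a)
With a = 28: L{4*e^(-28t)*u(t)} = 4/(s+28), ROC: Re(s) > -28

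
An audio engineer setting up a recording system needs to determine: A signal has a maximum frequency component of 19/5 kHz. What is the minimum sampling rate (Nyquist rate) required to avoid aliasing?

By the Nyquist-Shannon sampling theorem,
the minimum sampling rate (Nyquist rate) must be at least 2 * f_max.
Nyquist rate = 2 * 19/5 kHz = 38/5 kHz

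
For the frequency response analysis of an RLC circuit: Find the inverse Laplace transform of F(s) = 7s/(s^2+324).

Standard pair: s/(s^2+w^2) <-> cos(wt)*u(t)
With k=7, w=18: f(t) = 7*cos(18t)*u(t)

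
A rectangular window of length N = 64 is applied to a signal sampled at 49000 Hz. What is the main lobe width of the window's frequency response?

For a rectangular window of length N,
the main lobe width in frequency is 2*f_s/N.
= 2*49000/64 = 6125/4 Hz
This determines the minimum frequency separation for resolving two sinusoids.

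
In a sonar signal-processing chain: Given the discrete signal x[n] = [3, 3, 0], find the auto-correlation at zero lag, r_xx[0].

The auto-correlation at zero lag r_xx[0] equals the signal energy.
r_xx[0] = sum of x[n]^2 = 3^2 + 3^2 + 0^2
= 9 + 9 + 0 = 18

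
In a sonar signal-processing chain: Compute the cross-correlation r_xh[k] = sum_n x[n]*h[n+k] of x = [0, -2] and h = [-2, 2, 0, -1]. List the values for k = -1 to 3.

Both sequences indexed from 0 and zero outside their support.
Lags with overlap: k = -1 to 3.
  r_xh[-1] = x[1]*h[0] = 4
  r_xh[0] = x[0]*h[0] + x[1]*h[1] = -4
  r_xh[1] = x[0]*h[1] + x[1]*h[2] = 0
  r_xh[2] = x[0]*h[2] + x[1]*h[3] = 2
  r_xh[3] = x[0]*h[3] = 0
r_xh = [4, -4, 0, 2, 0] (for k = -1, ..., 3)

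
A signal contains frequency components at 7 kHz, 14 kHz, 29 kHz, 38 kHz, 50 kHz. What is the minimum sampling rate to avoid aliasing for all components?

The highest frequency component is f_max = 50 kHz.
Nyquist rate = 2 * f_max = 2 * 50 kHz = 100 kHz.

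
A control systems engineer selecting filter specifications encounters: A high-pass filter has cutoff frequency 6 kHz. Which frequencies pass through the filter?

A high-pass filter passes all frequencies above the cutoff frequency 6 kHz and attenuates lower frequencies.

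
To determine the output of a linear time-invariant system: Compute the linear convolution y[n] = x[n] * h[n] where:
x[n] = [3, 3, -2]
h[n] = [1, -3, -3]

y[n] = sum_k x[k]*h[n-k]. Output length = len(x) + len(h) - 1 = 3 + 3 - 1 = 5.
y[0] = 3*1 = 3
y[1] = 3*1 + 3*-3 = -6
y[2] = -2*1 + 3*-3 + 3*-3 = -20
y[3] = -2*-3 + 3*-3 = -3
y[4] = -2*-3 = 6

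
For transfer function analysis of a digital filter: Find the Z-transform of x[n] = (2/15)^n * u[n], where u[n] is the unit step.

The Z-transform of a^n * u[n] is z/(z-a) for |z| > |a|.
Here a = 2/15, so X(z) = z/(z - (2/15)) = 15z/(15z - 2)
ROC: |z| > 2/15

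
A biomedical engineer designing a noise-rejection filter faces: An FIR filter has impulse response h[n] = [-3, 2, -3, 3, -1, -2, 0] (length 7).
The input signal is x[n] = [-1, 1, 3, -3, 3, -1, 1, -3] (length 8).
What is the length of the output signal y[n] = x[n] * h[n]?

For linear convolution, the output length is:
len(y) = len(x) + len(h) - 1 = 8 + 7 - 1 = 14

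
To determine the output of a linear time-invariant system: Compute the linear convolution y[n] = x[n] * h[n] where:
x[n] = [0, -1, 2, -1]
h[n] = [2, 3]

y[n] = sum_k x[k]*h[n-k]. Output length = len(x) + len(h) - 1 = 4 + 2 - 1 = 5.
y[0] = 0*2 = 0
y[1] = -1*2 + 0*3 = -2
y[2] = 2*2 + -1*3 = 1
y[3] = -1*2 + 2*3 = 4
y[4] = -1*3 = -3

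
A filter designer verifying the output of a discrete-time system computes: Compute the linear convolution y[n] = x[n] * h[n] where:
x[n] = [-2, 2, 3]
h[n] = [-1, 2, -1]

y[n] = sum_k x[k]*h[n-k]. Output length = len(x) + len(h) - 1 = 3 + 3 - 1 = 5.
y[0] = -2*-1 = 2
y[1] = 2*-1 + -2*2 = -6
y[2] = 3*-1 + 2*2 + -2*-1 = 3
y[3] = 3*2 + 2*-1 = 4
y[4] = 3*-1 = -3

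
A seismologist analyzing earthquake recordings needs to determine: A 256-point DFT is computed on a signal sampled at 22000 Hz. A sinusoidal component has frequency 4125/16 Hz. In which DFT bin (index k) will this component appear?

DFT frequency resolution = f_s/N = 22000/256 = 1375/16 Hz
Bin index k = f_signal / resolution = 4125/16 / 1375/16 = 3
The signal frequency 4125/16 Hz falls in DFT bin k = 3.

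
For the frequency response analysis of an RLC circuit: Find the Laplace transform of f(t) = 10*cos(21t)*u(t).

Standard pair: cos(wt)*u(t) <-> s/(s^2+w^2)
With w = 21: L{10*cos(21t)*u(t)} = 10s/(s^2+441)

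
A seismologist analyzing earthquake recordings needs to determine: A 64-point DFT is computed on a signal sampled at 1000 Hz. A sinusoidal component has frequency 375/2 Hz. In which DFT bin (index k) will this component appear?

DFT frequency resolution = f_s/N = 1000/64 = 125/8 Hz
Bin index k = f_signal / resolution = 375/2 / 125/8 = 12
The signal frequency 375/2 Hz falls in DFT bin k = 12.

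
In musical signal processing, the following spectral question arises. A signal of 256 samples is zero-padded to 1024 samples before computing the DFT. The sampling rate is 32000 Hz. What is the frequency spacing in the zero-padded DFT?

Original DFT: N = 256, resolution = f_s/N = 32000/256 = 125 Hz
Zero-padded DFT: N = 1024, resolution = f_s/N = 32000/1024 = 125/4 Hz
Zero-padding interpolates the spectrum (finer frequency grid)
but does NOT improve the true spectral resolution (ability to resolve close frequencies).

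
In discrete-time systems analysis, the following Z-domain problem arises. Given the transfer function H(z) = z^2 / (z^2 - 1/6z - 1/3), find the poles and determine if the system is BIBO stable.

Poles are roots of the denominator: z^2 - 1/6z - 1/3 = 0.
Quadratic formula: z = [-(-1/6) +/- sqrt((-1/6)^2 - 4*(-1/3))] / 2
Discriminant = 1/36 + 4/3 = 49/36; sqrt = 7/6.
z = (1/6 +/- 7/6) / 2 => z = 2/3 or z = -1/2.
|p1| = 2/3, |p2| = 1/2.
For BIBO stability, all poles must lie inside the unit circle (|p| < 1).
System is STABLE since both |p| < 1.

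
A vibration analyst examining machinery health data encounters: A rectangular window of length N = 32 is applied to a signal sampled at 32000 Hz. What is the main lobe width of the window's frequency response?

For a rectangular window of length N,
the main lobe width in frequency is 2*f_s/N.
= 2*32000/32 = 2000 Hz
This determines the minimum frequency separation for resolving two sinusoids.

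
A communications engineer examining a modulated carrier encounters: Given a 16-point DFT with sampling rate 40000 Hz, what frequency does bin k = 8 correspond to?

The frequency of DFT bin k is: f_k = k * f_s / N
f_8 = 8 * 40000 / 16 = 20000 Hz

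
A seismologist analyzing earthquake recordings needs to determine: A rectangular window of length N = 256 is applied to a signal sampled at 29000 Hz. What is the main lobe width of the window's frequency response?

For a rectangular window of length N,
the main lobe width in frequency is 2*f_s/N.
= 2*29000/256 = 3625/16 Hz
This determines the minimum frequency separation for resolving two sinusoids.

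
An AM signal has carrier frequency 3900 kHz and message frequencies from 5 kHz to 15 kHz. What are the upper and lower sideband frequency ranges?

Upper sideband (USB) = fc + [fm_low, fm_high] = 3900 + [5, 15] = [3905, 3915] kHz
Lower sideband (LSB) = fc - [fm_high, fm_low] = 3900 - [15, 5] = [3885, 3895] kHz
Total occupied spectrum: 3885 kHz to 3915 kHz (plus carrier at 3900 kHz)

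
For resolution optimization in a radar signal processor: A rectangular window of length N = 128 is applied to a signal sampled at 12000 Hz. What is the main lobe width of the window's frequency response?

For a rectangular window of length N,
the main lobe width in frequency is 2*f_s/N.
= 2*12000/128 = 375/2 Hz
This determines the minimum frequency separation for resolving two sinusoids.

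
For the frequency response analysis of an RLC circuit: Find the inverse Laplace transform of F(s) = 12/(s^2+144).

Standard pair: w/(s^2+w^2) <-> sin(wt)*u(t)
Recognize w^2 = 144, so w = 12; numerator 12 = 1*12.
f(t) = sin(12t)*u(t)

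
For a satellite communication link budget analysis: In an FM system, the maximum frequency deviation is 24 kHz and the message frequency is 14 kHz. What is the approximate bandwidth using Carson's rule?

Carson's rule: BW = 2*(delta_f + f_m)
= 2*(24 + 14) kHz = 76 kHz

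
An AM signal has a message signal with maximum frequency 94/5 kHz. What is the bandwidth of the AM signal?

In AM (double-sideband), the bandwidth is twice the message frequency.
BW = 2 * f_m = 2 * 94/5 kHz = 188/5 kHz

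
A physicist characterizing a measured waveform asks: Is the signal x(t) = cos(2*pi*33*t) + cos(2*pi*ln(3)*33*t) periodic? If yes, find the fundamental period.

f1 = 33 Hz, f2 = 33*ln(3) Hz
Ratio f2/f1 = ln(3), which is irrational.
Since the frequency ratio is irrational, no common period exists.
The signal is not periodic.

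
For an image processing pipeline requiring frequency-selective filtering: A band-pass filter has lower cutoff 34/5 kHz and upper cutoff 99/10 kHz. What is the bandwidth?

Bandwidth = f_high - f_low
= 99/10 kHz - 34/5 kHz = 31/10 kHz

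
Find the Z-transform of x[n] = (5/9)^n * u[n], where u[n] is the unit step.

The Z-transform of a^n * u[n] is z/(z-a) for |z| > |a|.
Here a = 5/9, so X(z) = z/(z - (5/9)) = 9z/(9z - 5)
ROC: |z| > 5/9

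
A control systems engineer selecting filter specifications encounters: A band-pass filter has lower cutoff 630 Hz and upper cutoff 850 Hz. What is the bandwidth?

Bandwidth = f_high - f_low
= 850 Hz - 630 Hz = 220 Hz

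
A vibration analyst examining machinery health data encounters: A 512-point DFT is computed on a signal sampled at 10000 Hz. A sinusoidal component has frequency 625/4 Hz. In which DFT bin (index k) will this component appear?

DFT frequency resolution = f_s/N = 10000/512 = 625/32 Hz
Bin index k = f_signal / resolution = 625/4 / 625/32 = 8
The signal frequency 625/4 Hz falls in DFT bin k = 8.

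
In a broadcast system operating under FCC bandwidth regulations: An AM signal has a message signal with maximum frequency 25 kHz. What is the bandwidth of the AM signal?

In AM (double-sideband), the bandwidth is twice the message frequency.
BW = 2 * f_m = 2 * 25 kHz = 50 kHz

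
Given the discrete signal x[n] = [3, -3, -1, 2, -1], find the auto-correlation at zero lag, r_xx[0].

The auto-correlation at zero lag r_xx[0] equals the signal energy.
r_xx[0] = sum of x[n]^2 = 3^2 + (-3)^2 + (-1)^2 + 2^2 + (-1)^2
= 9 + 9 + 1 + 4 + 1 = 24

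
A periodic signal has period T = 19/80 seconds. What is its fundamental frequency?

The fundamental frequency is the reciprocal of the period.
f = 1/T = 1/(19/80) = 80/19 Hz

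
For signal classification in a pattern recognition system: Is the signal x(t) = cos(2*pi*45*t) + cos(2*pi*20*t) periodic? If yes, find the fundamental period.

f1 = 45 Hz, f2 = 20 Hz
Period T1 = 1/45, T2 = 1/20
Ratio T1/T2 = 20/45, which is rational.
The signal is periodic with fundamental period T = 1/GCD(45,20) = 1/5 s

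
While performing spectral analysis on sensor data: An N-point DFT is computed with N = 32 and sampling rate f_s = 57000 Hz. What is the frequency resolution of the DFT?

DFT frequency resolution = f_s / N
= 57000 / 32 = 7125/4 Hz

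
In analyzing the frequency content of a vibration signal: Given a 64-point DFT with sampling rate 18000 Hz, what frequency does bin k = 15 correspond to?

The frequency of DFT bin k is: f_k = k * f_s / N
f_15 = 15 * 18000 / 64 = 16875/4 Hz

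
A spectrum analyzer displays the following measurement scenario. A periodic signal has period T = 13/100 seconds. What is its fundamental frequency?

The fundamental frequency is the reciprocal of the period.
f = 1/T = 1/(13/100) = 100/13 Hz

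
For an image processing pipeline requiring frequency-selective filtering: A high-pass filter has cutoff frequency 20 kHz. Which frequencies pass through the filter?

A high-pass filter passes all frequencies above the cutoff frequency 20 kHz and attenuates lower frequencies.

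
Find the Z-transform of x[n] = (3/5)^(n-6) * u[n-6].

Time-shifting property: if X(z) = Z{x[n]}, then Z{x[n-d]} = z^(-d) * X(z)
X(z) = z/(z - 3/5) for x[n] = (3/5)^n * u[n]
Z{x[n-6]} = z^(-6) * z/(z - 3/5) = z^(-5)/(z - 3/5)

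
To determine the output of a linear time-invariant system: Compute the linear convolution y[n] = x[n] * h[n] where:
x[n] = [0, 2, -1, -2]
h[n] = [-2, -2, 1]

y[n] = sum_k x[k]*h[n-k]. Output length = len(x) + len(h) - 1 = 4 + 3 - 1 = 6.
y[0] = 0*-2 = 0
y[1] = 2*-2 + 0*-2 = -4
y[2] = -1*-2 + 2*-2 + 0*1 = -2
y[3] = -2*-2 + -1*-2 + 2*1 = 8
y[4] = -2*-2 + -1*1 = 3
y[5] = -2*1 = -2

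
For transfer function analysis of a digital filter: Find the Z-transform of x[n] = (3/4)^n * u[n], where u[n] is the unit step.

The Z-transform of a^n * u[n] is z/(z-a) for |z| > |a|.
Here a = 3/4, so X(z) = z/(z - (3/4)) = 4z/(4z - 3)
ROC: |z| > 3/4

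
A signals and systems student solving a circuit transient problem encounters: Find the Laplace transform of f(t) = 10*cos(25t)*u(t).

Standard pair: cos(wt)*u(t) <-> s/(s^2+w^2)
With w = 25: L{10*cos(25t)*u(t)} = 10s/(s^2+625)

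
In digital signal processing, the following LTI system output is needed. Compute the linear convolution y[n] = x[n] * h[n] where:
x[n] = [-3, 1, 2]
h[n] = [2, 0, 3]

y[n] = sum_k x[k]*h[n-k]. Output length = len(x) + len(h) - 1 = 3 + 3 - 1 = 5.
y[0] = -3*2 = -6
y[1] = 1*2 + -3*0 = 2
y[2] = 2*2 + 1*0 + -3*3 = -5
y[3] = 2*0 + 1*3 = 3
y[4] = 2*3 = 6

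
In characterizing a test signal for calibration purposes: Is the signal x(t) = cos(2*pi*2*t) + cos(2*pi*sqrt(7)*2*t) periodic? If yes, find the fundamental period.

f1 = 2 Hz, f2 = 2*sqrt(7) Hz
Ratio f2/f1 = sqrt(7), which is irrational.
Since the frequency ratio is irrational, no common period exists.
The signal is not periodic.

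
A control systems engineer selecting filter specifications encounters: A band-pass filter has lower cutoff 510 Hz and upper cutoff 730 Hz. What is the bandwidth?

Bandwidth = f_high - f_low
= 730 Hz - 510 Hz = 220 Hz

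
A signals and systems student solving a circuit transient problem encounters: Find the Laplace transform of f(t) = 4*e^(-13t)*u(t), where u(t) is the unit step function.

Standard Laplace transform pair:
e^(-at)*u(t) <-> 1/(s+a)
With a = 13: L{4*e^(-13t)*u(t)} = 4/(s+13), ROC: Re(s) > -13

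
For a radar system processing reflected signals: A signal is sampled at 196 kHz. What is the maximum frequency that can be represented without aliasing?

The maximum frequency that can be represented without aliasing
is the Nyquist frequency: f_max = f_s / 2 = 196 kHz / 2 = 98 kHz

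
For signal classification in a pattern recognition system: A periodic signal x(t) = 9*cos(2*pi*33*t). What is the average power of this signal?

Average power of A*cos(wt) is A^2/2.
P = 9^2 / 2 = 81/2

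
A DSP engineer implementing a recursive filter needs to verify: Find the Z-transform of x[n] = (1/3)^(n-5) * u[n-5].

Time-shifting property: if X(z) = Z{x[n]}, then Z{x[n-d]} = z^(-d) * X(z)
X(z) = z/(z - 1/3) for x[n] = (1/3)^n * u[n]
Z{x[n-5]} = z^(-5) * z/(z - 1/3) = z^(-4)/(z - 1/3)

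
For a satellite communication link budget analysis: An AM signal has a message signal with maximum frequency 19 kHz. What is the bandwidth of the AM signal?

In AM (double-sideband), the bandwidth is twice the message frequency.
BW = 2 * f_m = 2 * 19 kHz = 38 kHz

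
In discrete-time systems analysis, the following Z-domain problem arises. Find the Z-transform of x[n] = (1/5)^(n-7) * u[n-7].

Time-shifting property: if X(z) = Z{x[n]}, then Z{x[n-d]} = z^(-d) * X(z)
X(z) = z/(z - 1/5) for x[n] = (1/5)^n * u[n]
Z{x[n-7]} = z^(-7) * z/(z - 1/5) = z^(-6)/(z - 1/5)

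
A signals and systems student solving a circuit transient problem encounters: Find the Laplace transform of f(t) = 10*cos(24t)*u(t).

Standard pair: cos(wt)*u(t) <-> s/(s^2+w^2)
With w = 24: L{10*cos(24t)*u(t)} = 10s/(s^2+576)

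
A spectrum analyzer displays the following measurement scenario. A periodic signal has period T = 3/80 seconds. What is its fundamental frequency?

The fundamental frequency is the reciprocal of the period.
f = 1/T = 1/(3/80) = 80/3 Hz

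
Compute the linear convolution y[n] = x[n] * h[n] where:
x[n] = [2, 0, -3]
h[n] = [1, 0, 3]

y[n] = sum_k x[k]*h[n-k]. Output length = len(x) + len(h) - 1 = 3 + 3 - 1 = 5.
y[0] = 2*1 = 2
y[1] = 0*1 + 2*0 = 0
y[2] = -3*1 + 0*0 + 2*3 = 3
y[3] = -3*0 + 0*3 = 0
y[4] = -3*3 = -9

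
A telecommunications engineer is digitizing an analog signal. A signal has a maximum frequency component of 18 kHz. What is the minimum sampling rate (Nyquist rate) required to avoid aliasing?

By the Nyquist-Shannon sampling theorem,
the minimum sampling rate (Nyquist rate) must be at least 2 * f_max.
Nyquist rate = 2 * 18 kHz = 36 kHz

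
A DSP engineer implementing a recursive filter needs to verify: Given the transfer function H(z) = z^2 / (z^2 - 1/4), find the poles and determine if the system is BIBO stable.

Poles are roots of the denominator: z^2 - 1/4 = 0.
Quadratic formula: z = [-(0) +/- sqrt((0)^2 - 4*(-1/4))] / 2
Discriminant = 0 + 1 = 1; sqrt = 1.
z = (0 +/- 1) / 2 => z = 1/2 or z = -1/2.
|p1| = 1/2, |p2| = 1/2.
For BIBO stability, all poles must lie inside the unit circle (|p| < 1).
System is STABLE since both |p| < 1.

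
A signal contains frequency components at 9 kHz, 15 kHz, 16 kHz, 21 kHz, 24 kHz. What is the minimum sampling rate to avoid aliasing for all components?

The highest frequency component is f_max = 24 kHz.
Nyquist rate = 2 * f_max = 2 * 24 kHz = 48 kHz.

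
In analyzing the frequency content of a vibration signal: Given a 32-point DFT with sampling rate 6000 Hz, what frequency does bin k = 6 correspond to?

The frequency of DFT bin k is: f_k = k * f_s / N
f_6 = 6 * 6000 / 32 = 1125 Hz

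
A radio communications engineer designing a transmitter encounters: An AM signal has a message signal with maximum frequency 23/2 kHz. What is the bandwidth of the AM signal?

In AM (double-sideband), the bandwidth is twice the message frequency.
BW = 2 * f_m = 2 * 23/2 kHz = 23 kHz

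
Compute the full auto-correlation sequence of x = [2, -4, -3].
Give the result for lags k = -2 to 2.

r_xx[k] = sum_m x[m]*x[m+k], indexed from 0, for k = -2 to 2:
  r_xx[-2] = x[2]*x[0] = -6
  r_xx[-1] = x[1]*x[0] + x[2]*x[1] = 4
  r_xx[0] = x[0]*x[0] + x[1]*x[1] + x[2]*x[2] = 29
  r_xx[1] = x[0]*x[1] + x[1]*x[2] = 4
  r_xx[2] = x[0]*x[2] = -6
r_xx = [-6, 4, 29, 4, -6]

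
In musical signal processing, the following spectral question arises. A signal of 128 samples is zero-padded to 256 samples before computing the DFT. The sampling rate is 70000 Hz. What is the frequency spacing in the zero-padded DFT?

Original DFT: N = 128, resolution = f_s/N = 70000/128 = 4375/8 Hz
Zero-padded DFT: N = 256, resolution = f_s/N = 70000/256 = 4375/16 Hz
Zero-padding interpolates the spectrum (finer frequency grid)
but does NOT improve the true spectral resolution (ability to resolve close frequencies).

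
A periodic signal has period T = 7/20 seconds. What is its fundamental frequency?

The fundamental frequency is the reciprocal of the period.
f = 1/T = 1/(7/20) = 20/7 Hz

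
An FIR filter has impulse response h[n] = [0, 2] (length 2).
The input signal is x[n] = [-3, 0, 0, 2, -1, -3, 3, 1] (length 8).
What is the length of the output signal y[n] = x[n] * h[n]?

For linear convolution, the output length is:
len(y) = len(x) + len(h) - 1 = 8 + 2 - 1 = 9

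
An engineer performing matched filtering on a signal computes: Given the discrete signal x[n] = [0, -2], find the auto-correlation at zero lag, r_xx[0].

The auto-correlation at zero lag r_xx[0] equals the signal energy.
r_xx[0] = sum of x[n]^2 = 0^2 + (-2)^2
= 0 + 4 = 4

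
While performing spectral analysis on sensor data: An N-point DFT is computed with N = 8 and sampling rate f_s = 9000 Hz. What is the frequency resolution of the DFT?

DFT frequency resolution = f_s / N
= 9000 / 8 = 1125 Hz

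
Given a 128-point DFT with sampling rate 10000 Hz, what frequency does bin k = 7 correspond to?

The frequency of DFT bin k is: f_k = k * f_s / N
f_7 = 7 * 10000 / 128 = 4375/8 Hz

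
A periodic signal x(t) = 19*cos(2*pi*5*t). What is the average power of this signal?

Average power of A*cos(wt) is A^2/2.
P = 19^2 / 2 = 361/2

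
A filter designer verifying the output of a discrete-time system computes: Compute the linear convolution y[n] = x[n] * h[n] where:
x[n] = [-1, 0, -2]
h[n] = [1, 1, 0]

y[n] = sum_k x[k]*h[n-k]. Output length = len(x) + len(h) - 1 = 3 + 3 - 1 = 5.
y[0] = -1*1 = -1
y[1] = 0*1 + -1*1 = -1
y[2] = -2*1 + 0*1 + -1*0 = -2
y[3] = -2*1 + 0*0 = -2
y[4] = -2*0 = 0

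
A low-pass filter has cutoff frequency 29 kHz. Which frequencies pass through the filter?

A low-pass filter passes all frequencies below the cutoff frequency 29 kHz and attenuates higher frequencies.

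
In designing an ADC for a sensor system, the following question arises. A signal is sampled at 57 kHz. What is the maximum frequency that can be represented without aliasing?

The maximum frequency that can be represented without aliasing
is the Nyquist frequency: f_max = f_s / 2 = 57 kHz / 2 = 57/2 kHz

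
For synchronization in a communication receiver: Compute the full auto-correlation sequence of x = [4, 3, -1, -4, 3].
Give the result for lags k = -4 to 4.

r_xx[k] = sum_m x[m]*x[m+k], indexed from 0, for k = -4 to 4:
  r_xx[-4] = x[4]*x[0] = 12
  r_xx[-3] = x[3]*x[0] + x[4]*x[1] = -7
  r_xx[-2] = x[2]*x[0] + x[3]*x[1] + x[4]*x[2] = -19
  r_xx[-1] = x[1]*x[0] + x[2]*x[1] + x[3]*x[2] + x[4]*x[3] = 1
  r_xx[0] = x[0]*x[0] + x[1]*x[1] + x[2]*x[2] + x[3]*x[3] + x[4]*x[4] = 51
  r_xx[1] = x[0]*x[1] + x[1]*x[2] + x[2]*x[3] + x[3]*x[4] = 1
  r_xx[2] = x[0]*x[2] + x[1]*x[3] + x[2]*x[4] = -19
  r_xx[3] = x[0]*x[3] + x[1]*x[4] = -7
  r_xx[4] = x[0]*x[4] = 12
r_xx = [12, -7, -19, 1, 51, 1, -19, -7, 12]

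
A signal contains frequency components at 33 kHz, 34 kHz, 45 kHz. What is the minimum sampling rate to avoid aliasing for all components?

The highest frequency component is f_max = 45 kHz.
Nyquist rate = 2 * f_max = 2 * 45 kHz = 90 kHz.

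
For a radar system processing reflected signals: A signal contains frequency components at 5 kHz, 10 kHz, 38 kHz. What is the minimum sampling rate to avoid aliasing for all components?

The highest frequency component is f_max = 38 kHz.
Nyquist rate = 2 * f_max = 2 * 38 kHz = 76 kHz.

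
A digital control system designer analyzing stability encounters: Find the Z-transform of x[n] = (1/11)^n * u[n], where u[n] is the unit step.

The Z-transform of a^n * u[n] is z/(z-a) for |z| > |a|.
Here a = 1/11, so X(z) = z/(z - (1/11)) = 11z/(11z - 1)
ROC: |z| > 1/11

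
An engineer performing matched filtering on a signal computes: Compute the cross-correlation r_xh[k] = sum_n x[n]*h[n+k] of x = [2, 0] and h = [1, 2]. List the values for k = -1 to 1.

Both sequences indexed from 0 and zero outside their support.
Lags with overlap: k = -1 to 1.
  r_xh[-1] = x[1]*h[0] = 0
  r_xh[0] = x[0]*h[0] + x[1]*h[1] = 2
  r_xh[1] = x[0]*h[1] = 4
r_xh = [0, 2, 4] (for k = -1, ..., 1)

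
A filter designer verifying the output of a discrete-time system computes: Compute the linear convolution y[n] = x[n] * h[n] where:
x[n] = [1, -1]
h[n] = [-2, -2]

y[n] = sum_k x[k]*h[n-k]. Output length = len(x) + len(h) - 1 = 2 + 2 - 1 = 3.
y[0] = 1*-2 = -2
y[1] = -1*-2 + 1*-2 = 0
y[2] = -1*-2 = 2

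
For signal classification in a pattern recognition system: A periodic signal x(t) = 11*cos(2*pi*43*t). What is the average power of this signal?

Average power of A*cos(wt) is A^2/2.
P = 11^2 / 2 = 121/2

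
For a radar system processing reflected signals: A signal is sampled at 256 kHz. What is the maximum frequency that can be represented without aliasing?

The maximum frequency that can be represented without aliasing
is the Nyquist frequency: f_max = f_s / 2 = 256 kHz / 2 = 128 kHz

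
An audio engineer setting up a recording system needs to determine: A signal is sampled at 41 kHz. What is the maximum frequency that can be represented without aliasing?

The maximum frequency that can be represented without aliasing
is the Nyquist frequency: f_max = f_s / 2 = 41 kHz / 2 = 41/2 kHz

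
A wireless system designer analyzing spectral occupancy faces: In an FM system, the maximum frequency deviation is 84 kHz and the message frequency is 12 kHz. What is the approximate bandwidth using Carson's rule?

Carson's rule: BW = 2*(delta_f + f_m)
= 2*(84 + 12) kHz = 192 kHz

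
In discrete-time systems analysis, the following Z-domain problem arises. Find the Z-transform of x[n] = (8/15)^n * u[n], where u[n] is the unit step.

The Z-transform of a^n * u[n] is z/(z-a) for |z| > |a|.
Here a = 8/15, so X(z) = z/(z - (8/15)) = 15z/(15z - 8)
ROC: |z| > 8/15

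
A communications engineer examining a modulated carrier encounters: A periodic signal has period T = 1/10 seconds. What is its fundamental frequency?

The fundamental frequency is the reciprocal of the period.
f = 1/T = 1/(1/10) = 10 Hz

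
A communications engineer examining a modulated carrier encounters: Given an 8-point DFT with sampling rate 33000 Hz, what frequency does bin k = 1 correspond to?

The frequency of DFT bin k is: f_k = k * f_s / N
f_1 = 1 * 33000 / 8 = 4125 Hz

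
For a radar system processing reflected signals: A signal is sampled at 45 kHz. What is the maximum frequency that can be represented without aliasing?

The maximum frequency that can be represented without aliasing
is the Nyquist frequency: f_max = f_s / 2 = 45 kHz / 2 = 45/2 kHz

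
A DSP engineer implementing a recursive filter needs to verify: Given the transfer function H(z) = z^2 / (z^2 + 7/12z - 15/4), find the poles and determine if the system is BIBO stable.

Poles are roots of the denominator: z^2 + 7/12z - 15/4 = 0.
Quadratic formula: z = [-(7/12) +/- sqrt((7/12)^2 - 4*(-15/4))] / 2
Discriminant = 49/144 + 15 = 2209/144; sqrt = 47/12.
z = (-7/12 +/- 47/12) / 2 => z = 5/3 or z = -9/4.
|p1| = 5/3, |p2| = 9/4.
For BIBO stability, all poles must lie inside the unit circle (|p| < 1).
System is UNSTABLE since at least one |p| >= 1.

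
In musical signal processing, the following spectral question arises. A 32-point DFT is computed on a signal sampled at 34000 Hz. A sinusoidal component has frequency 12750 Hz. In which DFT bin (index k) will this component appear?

DFT frequency resolution = f_s/N = 34000/32 = 2125/2 Hz
Bin index k = f_signal / resolution = 12750 / 2125/2 = 12
The signal frequency 12750 Hz falls in DFT bin k = 12.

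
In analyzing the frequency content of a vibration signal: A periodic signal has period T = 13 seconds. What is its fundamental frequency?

The fundamental frequency is the reciprocal of the period.
f = 1/T = 1/(13) = 1/13 Hz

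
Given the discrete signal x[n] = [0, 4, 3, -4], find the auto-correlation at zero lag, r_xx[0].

The auto-correlation at zero lag r_xx[0] equals the signal energy.
r_xx[0] = sum of x[n]^2 = 0^2 + 4^2 + 3^2 + (-4)^2
= 0 + 16 + 9 + 16 = 41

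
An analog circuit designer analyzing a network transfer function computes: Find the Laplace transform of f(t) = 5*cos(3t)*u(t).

Standard pair: cos(wt)*u(t) <-> s/(s^2+w^2)
With w = 3: L{5*cos(3t)*u(t)} = 5s/(s^2+9)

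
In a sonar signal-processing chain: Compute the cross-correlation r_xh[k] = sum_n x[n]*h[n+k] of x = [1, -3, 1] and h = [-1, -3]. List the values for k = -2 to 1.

Both sequences indexed from 0 and zero outside their support.
Lags with overlap: k = -2 to 1.
  r_xh[-2] = x[2]*h[0] = -1
  r_xh[-1] = x[1]*h[0] + x[2]*h[1] = 0
  r_xh[0] = x[0]*h[0] + x[1]*h[1] = 8
  r_xh[1] = x[0]*h[1] = -3
r_xh = [-1, 0, 8, -3] (for k = -2, ..., 1)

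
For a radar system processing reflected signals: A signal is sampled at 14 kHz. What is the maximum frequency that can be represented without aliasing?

The maximum frequency that can be represented without aliasing
is the Nyquist frequency: f_max = f_s / 2 = 14 kHz / 2 = 7 kHz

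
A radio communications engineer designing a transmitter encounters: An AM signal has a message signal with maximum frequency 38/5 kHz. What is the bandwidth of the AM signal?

In AM (double-sideband), the bandwidth is twice the message frequency.
BW = 2 * f_m = 2 * 38/5 kHz = 76/5 kHz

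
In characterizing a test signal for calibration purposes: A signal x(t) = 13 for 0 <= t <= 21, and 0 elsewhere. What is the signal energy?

Energy = integral of |x(t)|^2 dt over the signal duration
= 13^2 * 21 = 169 * 21 = 3549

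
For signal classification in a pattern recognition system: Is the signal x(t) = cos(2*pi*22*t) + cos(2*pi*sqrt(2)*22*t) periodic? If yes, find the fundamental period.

f1 = 22 Hz, f2 = 22*sqrt(2) Hz
Ratio f2/f1 = sqrt(2), which is irrational.
Since the frequency ratio is irrational, no common period exists.
The signal is not periodic.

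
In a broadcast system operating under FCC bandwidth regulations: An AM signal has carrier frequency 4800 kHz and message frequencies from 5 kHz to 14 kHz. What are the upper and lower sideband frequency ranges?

Upper sideband (USB) = fc + [fm_low, fm_high] = 4800 + [5, 14] = [4805, 4814] kHz
Lower sideband (LSB) = fc - [fm_high, fm_low] = 4800 - [14, 5] = [4786, 4795] kHz
Total occupied spectrum: 4786 kHz to 4814 kHz (plus carrier at 4800 kHz)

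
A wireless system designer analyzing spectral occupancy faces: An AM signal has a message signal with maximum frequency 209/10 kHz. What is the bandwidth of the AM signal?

In AM (double-sideband), the bandwidth is twice the message frequency.
BW = 2 * f_m = 2 * 209/10 kHz = 209/5 kHz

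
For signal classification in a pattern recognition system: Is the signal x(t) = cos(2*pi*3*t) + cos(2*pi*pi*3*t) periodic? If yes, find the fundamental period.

f1 = 3 Hz, f2 = 3*pi Hz
Ratio f2/f1 = pi, which is irrational.
Since the frequency ratio is irrational, no common period exists.
The signal is not periodic.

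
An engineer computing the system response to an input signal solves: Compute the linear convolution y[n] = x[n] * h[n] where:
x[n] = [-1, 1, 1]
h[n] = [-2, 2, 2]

y[n] = sum_k x[k]*h[n-k]. Output length = len(x) + len(h) - 1 = 3 + 3 - 1 = 5.
y[0] = -1*-2 = 2
y[1] = 1*-2 + -1*2 = -4
y[2] = 1*-2 + 1*2 + -1*2 = -2
y[3] = 1*2 + 1*2 = 4
y[4] = 1*2 = 2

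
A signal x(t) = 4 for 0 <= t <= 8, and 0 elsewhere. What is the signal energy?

Energy = integral of |x(t)|^2 dt over the signal duration
= 4^2 * 8 = 16 * 8 = 128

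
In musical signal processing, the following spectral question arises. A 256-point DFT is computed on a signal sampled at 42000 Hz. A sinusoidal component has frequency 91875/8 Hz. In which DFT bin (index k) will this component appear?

DFT frequency resolution = f_s/N = 42000/256 = 2625/16 Hz
Bin index k = f_signal / resolution = 91875/8 / 2625/16 = 70
The signal frequency 91875/8 Hz falls in DFT bin k = 70.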